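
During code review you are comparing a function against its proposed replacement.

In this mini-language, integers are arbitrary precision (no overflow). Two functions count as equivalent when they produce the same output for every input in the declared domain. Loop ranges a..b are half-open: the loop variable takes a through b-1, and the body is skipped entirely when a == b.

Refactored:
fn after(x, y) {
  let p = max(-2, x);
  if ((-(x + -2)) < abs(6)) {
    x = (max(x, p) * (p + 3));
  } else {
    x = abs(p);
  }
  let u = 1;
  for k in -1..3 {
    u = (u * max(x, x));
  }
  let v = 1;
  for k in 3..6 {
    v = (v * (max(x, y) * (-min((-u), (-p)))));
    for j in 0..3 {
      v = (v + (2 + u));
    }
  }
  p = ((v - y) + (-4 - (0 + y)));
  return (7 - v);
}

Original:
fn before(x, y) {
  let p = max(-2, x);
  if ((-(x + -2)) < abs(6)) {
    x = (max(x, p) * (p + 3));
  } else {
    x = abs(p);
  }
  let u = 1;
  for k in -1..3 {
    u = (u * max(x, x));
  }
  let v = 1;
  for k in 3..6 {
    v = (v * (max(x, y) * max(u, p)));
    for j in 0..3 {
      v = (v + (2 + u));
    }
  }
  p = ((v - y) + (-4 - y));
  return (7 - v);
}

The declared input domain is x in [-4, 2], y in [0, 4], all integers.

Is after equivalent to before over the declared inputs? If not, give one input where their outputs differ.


Behavior is preserved: although arithmetic usage differs; and min/max/abs usage differs; and constant usage differs, the outputs never diverge.
Tracing x=0, y=3: before: p := 0 | ((-(x + -2)) < abs(6)): true | x := 0 | u := 1 | iter k=-1: | u := 0 | iter k=0: | u := 0 | iter k=1: | u := 0 | iter k=2: | u := 0 | v := 1 | iter k=3: | v := 0 | iter j=0: | v := 2 | iter j=1: | v := 4 | iter j=2: | v := 6 | iter k=4: | v := 0 | iter j=0: | v := 2 | iter j=1: | v := 4 | iter j=2: | v := 6 | iter k=5: | v := 0 | iter j=0: | v := 2 | iter j=1: | v := 4 | iter j=2: | v := 6 | p := -4 | result 1 | after: p := 0 | ((-(x + -2)) < abs(6)): true | x := 0 | u := 1 | iter k=-1: | u := 0 | iter k=0: | u := 0 | iter k=1: | u := 0 | iter k=2: | u := 0 | v := 1 | iter k=3: | v := 0 | iter j=0: | v := 2 | iter j=1: | v := 4 | iter j=2: | v := 6 | iter k=4: | v := 0 | iter j=0: | v := 2 | iter j=1: | v := 4 | iter j=2: | v := 6 | iter k=5: | v := 0 | iter j=0: | v := 2 | iter j=1: | v := 4 | iter j=2: | v := 6 | p := -4 | result 1 — matching result 1.
Across all 35 domain points the two functions coincide.
verdict: equivalent


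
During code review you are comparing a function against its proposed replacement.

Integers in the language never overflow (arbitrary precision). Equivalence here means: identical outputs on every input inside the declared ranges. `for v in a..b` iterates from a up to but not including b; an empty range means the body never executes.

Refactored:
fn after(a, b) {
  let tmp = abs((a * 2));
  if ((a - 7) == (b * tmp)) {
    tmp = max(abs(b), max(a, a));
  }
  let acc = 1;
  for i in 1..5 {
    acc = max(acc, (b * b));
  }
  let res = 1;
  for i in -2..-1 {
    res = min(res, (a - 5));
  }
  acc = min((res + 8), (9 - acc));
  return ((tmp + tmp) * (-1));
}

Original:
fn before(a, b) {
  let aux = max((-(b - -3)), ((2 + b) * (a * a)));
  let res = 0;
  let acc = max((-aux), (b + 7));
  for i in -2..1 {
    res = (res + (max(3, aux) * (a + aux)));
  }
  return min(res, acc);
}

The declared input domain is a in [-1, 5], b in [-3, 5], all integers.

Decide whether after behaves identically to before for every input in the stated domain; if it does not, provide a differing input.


Input a=-1, b=-3: -9 from before versus -4 from after.
verdict: not equivalent; witness: a=-1, b=-3


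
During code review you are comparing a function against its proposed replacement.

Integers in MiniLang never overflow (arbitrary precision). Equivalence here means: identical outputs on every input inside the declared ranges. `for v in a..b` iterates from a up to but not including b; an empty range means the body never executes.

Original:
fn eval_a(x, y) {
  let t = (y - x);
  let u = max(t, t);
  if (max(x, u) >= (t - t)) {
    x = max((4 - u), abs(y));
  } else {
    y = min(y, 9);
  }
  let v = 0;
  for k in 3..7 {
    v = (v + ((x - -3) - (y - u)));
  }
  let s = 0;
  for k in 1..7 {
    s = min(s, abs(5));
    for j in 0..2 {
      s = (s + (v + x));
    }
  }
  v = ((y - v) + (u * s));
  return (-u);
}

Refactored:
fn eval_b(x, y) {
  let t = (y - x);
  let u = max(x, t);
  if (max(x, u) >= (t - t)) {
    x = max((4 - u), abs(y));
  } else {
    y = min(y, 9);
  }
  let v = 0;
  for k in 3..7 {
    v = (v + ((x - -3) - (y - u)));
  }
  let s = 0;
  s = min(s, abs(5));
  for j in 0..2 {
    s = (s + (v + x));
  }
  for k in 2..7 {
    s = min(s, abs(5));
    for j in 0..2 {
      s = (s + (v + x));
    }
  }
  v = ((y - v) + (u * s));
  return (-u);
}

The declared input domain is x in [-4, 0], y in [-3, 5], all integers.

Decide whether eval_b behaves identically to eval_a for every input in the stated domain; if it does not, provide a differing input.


There is a counterexample at x=-1, y=-3: 2 on one side, 1 on the other.
eval_a: t=-2, then u=-2, then (max(x, u) >= (t - t)) is false, then y=-3, then v=0, then (k=3), then v=3, then (k=4), then v=6, then (k=5), then v=9, then (k=6), then v=12, then s=0, then (k=1), then s=0, then (j=0), then s=11, then (j=1), then s=22, then (k=2), then s=5, then (j=0), then s=16, then (j=1), then s=27, then (k=3), then s=5, then (j=0), then s=16, then (j=1), then s=27, then (k=4), then s=5, then (j=0), then s=16, then (j=1), then s=27, then (k=5), then s=5, then (j=0), then s=16, then (j=1), then s=27, then (k=6), then s=5, then (j=0), then s=16, then (j=1), then s=27, then v=-69, then returns 2
eval_b: t=-2, then u=-1, then (max(x, u) >= (t - t)) is false, then y=-3, then v=0, then (k=3), then v=4, then (k=4), then v=8, then (k=5), then v=12, then (k=6), then v=16, then s=0, then s=0, then (j=0), then s=15, then (j=1), then s=30, then (k=2), then s=5, then (j=0), then s=20, then (j=1), then s=35, then (k=3), then s=5, then (j=0), then s=20, then (j=1), then s=35, then (k=4), then s=5, then (j=0), then s=20, then (j=1), then s=35, then (k=5), then s=5, then (j=0), then s=20, then (j=1), then s=35, then (k=6), then s=5, then (j=0), then s=20, then (j=1), then s=35, then v=-54, then returns 1
verdict: not equivalent; witness: x=-1, y=-3


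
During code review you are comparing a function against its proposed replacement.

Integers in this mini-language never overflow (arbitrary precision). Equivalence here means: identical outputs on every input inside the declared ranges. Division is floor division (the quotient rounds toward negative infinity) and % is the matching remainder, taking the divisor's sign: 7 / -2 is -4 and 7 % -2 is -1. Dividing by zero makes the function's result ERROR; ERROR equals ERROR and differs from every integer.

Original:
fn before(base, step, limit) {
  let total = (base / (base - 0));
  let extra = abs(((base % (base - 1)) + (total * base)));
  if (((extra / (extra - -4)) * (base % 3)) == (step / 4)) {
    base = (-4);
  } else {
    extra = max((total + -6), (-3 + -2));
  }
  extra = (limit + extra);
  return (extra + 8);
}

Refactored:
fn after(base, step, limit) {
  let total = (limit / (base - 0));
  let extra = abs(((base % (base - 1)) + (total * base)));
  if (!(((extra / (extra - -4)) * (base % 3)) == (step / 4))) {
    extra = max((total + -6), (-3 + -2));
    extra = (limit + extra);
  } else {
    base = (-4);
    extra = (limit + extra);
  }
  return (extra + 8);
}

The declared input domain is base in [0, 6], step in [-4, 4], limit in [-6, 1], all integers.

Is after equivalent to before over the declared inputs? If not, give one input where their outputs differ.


There is a counterexample at base=2, step=0, limit=-6: 4 on one side, 8 on the other.
before: total = 1; extra = 2; (((extra / (extra - -4)) * (base % 3)) == (step / 4)) -> true; base = -4; extra = -4; return 4
after: total = -3; extra = 6; (!(((extra / (extra - -4)) * (base % 3)) == (step / 4))) -> false; base = -4; extra = 0; return 8
verdict: not equivalent; witness: base=2, step=0, limit=-6


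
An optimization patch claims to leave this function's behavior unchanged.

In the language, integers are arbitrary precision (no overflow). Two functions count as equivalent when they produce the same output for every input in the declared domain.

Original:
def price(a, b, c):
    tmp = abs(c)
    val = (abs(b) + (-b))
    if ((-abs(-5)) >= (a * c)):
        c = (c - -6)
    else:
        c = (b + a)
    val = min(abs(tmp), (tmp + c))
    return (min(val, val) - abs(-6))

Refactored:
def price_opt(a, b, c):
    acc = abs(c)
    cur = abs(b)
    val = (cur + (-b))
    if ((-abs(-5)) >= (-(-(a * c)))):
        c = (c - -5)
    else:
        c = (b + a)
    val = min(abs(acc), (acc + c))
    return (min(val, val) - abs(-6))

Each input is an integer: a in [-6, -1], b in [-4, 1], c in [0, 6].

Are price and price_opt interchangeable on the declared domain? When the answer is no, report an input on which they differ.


Equivalent. The edit looks behavioral (`-6` became `-5`), but over these ranges it never changes the outcome.
An exhaustive pass over the 252 declared inputs shows identical outputs.
Spot check at a=-1, b=1, c=5 — price: tmp=5, then val=0, then ((-abs(-5)) >= (a * c)) is true, then c=11, then val=5, then returns -1. price_opt: acc=5, then cur=1, then val=0, then ((-abs(-5)) >= (-(-(a * c)))) is true, then c=10, then val=5, then returns -1. Both give -1.
verdict: equivalent


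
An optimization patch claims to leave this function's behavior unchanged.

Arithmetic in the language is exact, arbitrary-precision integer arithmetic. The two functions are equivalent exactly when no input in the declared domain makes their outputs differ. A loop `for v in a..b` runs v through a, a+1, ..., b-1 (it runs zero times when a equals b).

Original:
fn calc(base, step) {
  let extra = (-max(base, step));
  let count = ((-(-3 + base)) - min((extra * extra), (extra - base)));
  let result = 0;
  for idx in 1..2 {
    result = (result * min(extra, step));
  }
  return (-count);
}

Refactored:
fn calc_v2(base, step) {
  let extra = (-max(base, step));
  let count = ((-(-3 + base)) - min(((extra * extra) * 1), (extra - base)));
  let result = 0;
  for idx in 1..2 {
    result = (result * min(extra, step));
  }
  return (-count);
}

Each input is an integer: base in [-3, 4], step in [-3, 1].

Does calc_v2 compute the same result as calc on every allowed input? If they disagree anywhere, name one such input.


Although arithmetic usage differs; also constant usage differs, 40/40 inputs agree.
verdict: equivalent


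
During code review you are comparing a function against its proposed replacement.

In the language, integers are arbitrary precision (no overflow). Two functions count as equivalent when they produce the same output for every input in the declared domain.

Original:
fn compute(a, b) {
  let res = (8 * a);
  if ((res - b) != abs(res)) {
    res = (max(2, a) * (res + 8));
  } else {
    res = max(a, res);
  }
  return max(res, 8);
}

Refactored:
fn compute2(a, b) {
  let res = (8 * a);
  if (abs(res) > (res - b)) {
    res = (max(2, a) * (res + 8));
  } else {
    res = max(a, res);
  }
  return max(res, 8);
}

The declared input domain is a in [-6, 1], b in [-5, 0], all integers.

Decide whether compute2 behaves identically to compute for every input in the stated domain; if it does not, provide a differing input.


Evaluate both at a=0, b=-5.
compute: res = 0; ((res - b) != abs(res)) -> true; res = 16; return 16
compute2: res = 0; (abs(res) > (res - b)) -> false; res = 0; return 8
16 and 8 differ, so these are not the same function on this domain.
verdict: not equivalent; witness: a=0, b=-5


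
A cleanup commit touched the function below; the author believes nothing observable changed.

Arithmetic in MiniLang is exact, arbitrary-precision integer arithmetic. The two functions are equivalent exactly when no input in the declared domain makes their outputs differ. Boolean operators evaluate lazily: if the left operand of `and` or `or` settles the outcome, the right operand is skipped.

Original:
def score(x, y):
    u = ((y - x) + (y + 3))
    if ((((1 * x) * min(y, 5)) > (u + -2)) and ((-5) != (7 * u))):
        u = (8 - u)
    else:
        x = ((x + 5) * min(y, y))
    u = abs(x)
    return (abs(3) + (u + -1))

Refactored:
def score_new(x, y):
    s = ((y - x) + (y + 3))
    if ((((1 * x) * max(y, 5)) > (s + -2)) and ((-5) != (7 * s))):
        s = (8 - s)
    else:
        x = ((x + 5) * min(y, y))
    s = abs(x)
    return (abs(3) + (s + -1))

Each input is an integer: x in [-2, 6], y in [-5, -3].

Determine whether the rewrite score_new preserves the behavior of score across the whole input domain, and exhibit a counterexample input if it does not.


At x=-2, y=-5: score gives 4, score_new gives 17.
verdict: not equivalent; witness: x=-2, y=-5


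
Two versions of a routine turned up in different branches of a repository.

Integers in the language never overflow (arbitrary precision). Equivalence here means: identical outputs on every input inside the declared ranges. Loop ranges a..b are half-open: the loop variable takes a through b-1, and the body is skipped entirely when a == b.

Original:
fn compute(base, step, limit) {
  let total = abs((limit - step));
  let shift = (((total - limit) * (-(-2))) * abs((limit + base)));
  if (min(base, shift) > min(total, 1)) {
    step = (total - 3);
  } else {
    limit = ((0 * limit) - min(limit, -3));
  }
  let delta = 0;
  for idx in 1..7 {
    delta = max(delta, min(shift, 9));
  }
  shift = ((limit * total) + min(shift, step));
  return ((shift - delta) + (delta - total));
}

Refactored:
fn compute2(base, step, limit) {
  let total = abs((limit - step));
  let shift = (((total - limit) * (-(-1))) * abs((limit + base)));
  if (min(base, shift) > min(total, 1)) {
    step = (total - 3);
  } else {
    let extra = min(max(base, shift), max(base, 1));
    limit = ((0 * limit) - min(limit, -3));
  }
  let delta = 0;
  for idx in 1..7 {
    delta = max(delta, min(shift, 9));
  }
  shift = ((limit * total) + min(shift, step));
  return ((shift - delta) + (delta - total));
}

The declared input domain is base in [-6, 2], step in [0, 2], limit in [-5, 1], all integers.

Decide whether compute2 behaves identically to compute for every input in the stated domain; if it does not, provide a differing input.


There is a counterexample at base=-6, step=1, limit=1: -10 on one side, -5 on the other.
compute: total becomes 0; next shift becomes -10; next (min(base, shift) > min(total, 1)) evaluates to false; next limit becomes 3; next delta becomes 0; next at idx=1:; next delta becomes 0; next at idx=2:; next delta becomes 0; next at idx=3:; next delta becomes 0; next at idx=4:; next delta becomes 0; next at idx=5:; next delta becomes 0; next at idx=6:; next delta becomes 0; next shift becomes -10; next final value -10
compute2: total becomes 0; next shift becomes -5; next (min(base, shift) > min(total, 1)) evaluates to false; next extra becomes -5; next limit becomes 3; next delta becomes 0; next at idx=1:; next delta becomes 0; next at idx=2:; next delta becomes 0; next at idx=3:; next delta becomes 0; next at idx=4:; next delta becomes 0; next at idx=5:; next delta becomes 0; next at idx=6:; next delta becomes 0; next shift becomes -5; next final value -5
verdict: not equivalent; witness: base=-6, step=1, limit=1


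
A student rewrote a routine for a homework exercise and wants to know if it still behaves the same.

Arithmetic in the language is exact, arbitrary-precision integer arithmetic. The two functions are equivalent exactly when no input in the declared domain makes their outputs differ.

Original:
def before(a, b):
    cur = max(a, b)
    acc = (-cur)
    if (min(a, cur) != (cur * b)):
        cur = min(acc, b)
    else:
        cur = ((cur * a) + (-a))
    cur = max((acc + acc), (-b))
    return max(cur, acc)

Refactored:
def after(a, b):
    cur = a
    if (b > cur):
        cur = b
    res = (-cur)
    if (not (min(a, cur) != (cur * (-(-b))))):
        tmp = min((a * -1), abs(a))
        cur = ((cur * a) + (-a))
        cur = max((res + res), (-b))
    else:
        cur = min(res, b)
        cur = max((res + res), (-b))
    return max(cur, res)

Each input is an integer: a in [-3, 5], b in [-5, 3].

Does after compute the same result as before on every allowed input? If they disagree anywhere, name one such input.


This is a faithful refactor — boolean connective usage differs, statement counts differ, comparison usage differs, local variable names differ, constant usage differs, min/max/abs usage differs, branching structure differs, arithmetic usage differs, but the computed results match everywhere.
Tracing a=3, b=2: before: cur=3, then acc=-3, then (min(a, cur) != (cur * b)) is true, then cur=-3, then cur=-2, then returns -2 | after: cur=3, then (b > cur) is false, then res=-3, then (not (min(a, cur) != (cur * (-(-b))))) is false, then cur=-3, then cur=-2, then returns -2 — matching result -2.
Every one of the 81 inputs gives matching results.
verdict: equivalent


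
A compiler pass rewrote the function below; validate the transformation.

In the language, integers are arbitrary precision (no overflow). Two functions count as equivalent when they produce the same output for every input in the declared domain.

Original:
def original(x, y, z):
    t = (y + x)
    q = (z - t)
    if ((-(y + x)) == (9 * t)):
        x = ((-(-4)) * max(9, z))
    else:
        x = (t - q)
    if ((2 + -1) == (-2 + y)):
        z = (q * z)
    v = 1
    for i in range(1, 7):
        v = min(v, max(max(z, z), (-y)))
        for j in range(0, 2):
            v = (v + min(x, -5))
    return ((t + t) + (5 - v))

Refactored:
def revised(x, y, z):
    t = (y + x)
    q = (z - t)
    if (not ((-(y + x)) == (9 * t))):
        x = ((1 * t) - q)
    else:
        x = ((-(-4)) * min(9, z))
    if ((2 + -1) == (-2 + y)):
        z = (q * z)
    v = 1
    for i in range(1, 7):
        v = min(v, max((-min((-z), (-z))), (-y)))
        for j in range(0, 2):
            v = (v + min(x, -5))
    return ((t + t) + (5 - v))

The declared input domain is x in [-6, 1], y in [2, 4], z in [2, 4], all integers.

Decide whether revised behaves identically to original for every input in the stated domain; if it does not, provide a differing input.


Equivalent. The one real change (`max(9, z)` became `min(9, z)`) has no effect anywhere in the declared ranges.
Across all 72 domain points the two functions coincide.
One worked example (x=-5, y=2, z=3) — original: t=-3, then q=6, then ((-(y + x)) == (9 * t)) is false, then x=-9, then ((2 + -1) == (-2 + y)) is false, then v=1, then (i=1), then v=1, then (j=0), then v=-8, then (j=1), then v=-17, then (i=2), then v=-17, then (j=0), then v=-26, then (j=1), then v=-35, then (i=3), then v=-35, then (j=0), then v=-44, then (j=1), then v=-53, then (i=4), then v=-53, then (j=0), then v=-62, then (j=1), then v=-71, then (i=5), then v=-71, then (j=0), then v=-80, then (j=1), then v=-89, then (i=6), then v=-89, then (j=0), then v=-98, then (j=1), then v=-107, then returns 106; revised: t=-3, then q=6, then (not ((-(y + x)) == (9 * t))) is true, then x=-9, then ((2 + -1) == (-2 + y)) is false, then v=1, then (i=1), then v=1, then (j=0), then v=-8, then (j=1), then v=-17, then (i=2), then v=-17, then (j=0), then v=-26, then (j=1), then v=-35, then (i=3), then v=-35, then (j=0), then v=-44, then (j=1), then v=-53, then (i=4), then v=-53, then (j=0), then v=-62, then (j=1), then v=-71, then (i=5), then v=-71, then (j=0), then v=-80, then (j=1), then v=-89, then (i=6), then v=-89, then (j=0), then v=-98, then (j=1), then v=-107, then returns 106; agreement on 106.
verdict: equivalent


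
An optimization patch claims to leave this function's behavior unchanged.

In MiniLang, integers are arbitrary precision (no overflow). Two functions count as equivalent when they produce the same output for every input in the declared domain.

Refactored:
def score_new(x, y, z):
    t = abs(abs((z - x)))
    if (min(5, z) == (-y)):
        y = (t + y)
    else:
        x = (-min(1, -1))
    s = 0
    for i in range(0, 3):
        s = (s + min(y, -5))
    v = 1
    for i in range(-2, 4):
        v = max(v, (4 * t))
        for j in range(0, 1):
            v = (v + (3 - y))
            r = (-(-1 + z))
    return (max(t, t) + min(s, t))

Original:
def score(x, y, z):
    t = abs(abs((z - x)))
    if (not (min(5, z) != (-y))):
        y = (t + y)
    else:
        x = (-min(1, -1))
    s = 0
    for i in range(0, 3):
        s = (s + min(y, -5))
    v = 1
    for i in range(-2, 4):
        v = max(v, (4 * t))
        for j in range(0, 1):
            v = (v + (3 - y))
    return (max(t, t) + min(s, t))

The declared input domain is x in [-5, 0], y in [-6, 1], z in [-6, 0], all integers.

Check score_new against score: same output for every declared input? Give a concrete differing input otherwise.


The two are interchangeable: comparison usage differs; boolean connective usage differs; arithmetic usage differs; constant usage differs; statement counts differ; local variable names differ, and every declared input agrees.
As a probe, take x=-4, y=-3, z=-5: score runs t becomes 1; next (not (min(5, z) != (-y))) evaluates to false; next x becomes 1; next s becomes 0; next at i=0:; next s becomes -5; next at i=1:; next s becomes -10; next at i=2:; next s becomes -15; next v becomes 1; next at i=-2:; next v becomes 4; next at j=0:; next v becomes 10; next at i=-1:; next v becomes 10; next at j=0:; next v becomes 16; next at i=0:; next v becomes 16; next at j=0:; next v becomes 22; next at i=1:; next v becomes 22; next at j=0:; next v becomes 28; next at i=2:; next v becomes 28; next at j=0:; next v becomes 34; next at i=3:; next v becomes 34; next at j=0:; next v becomes 40; next final value -14; score_new runs t becomes 1; next (min(5, z) == (-y)) evaluates to false; next x becomes 1; next s becomes 0; next at i=0:; next s becomes -5; next at i=1:; next s becomes -10; next at i=2:; next s becomes -15; next v becomes 1; next at i=-2:; next v becomes 4; next at j=0:; next v becomes 10; next r becomes 6; next at i=-1:; next v becomes 10; next at j=0:; next v becomes 16; next r becomes 6; next at i=0:; next v becomes 16; next at j=0:; next v becomes 22; next r becomes 6; next at i=1:; next v becomes 22; next at j=0:; next v becomes 28; next r becomes 6; next at i=2:; next v becomes 28; next at j=0:; next v becomes 34; next r becomes 6; next at i=3:; next v becomes 34; next at j=0:; next v becomes 40; next r becomes 6; next final value -14; both end at -14.
Across all 336 domain points the two functions coincide.
verdict: equivalent


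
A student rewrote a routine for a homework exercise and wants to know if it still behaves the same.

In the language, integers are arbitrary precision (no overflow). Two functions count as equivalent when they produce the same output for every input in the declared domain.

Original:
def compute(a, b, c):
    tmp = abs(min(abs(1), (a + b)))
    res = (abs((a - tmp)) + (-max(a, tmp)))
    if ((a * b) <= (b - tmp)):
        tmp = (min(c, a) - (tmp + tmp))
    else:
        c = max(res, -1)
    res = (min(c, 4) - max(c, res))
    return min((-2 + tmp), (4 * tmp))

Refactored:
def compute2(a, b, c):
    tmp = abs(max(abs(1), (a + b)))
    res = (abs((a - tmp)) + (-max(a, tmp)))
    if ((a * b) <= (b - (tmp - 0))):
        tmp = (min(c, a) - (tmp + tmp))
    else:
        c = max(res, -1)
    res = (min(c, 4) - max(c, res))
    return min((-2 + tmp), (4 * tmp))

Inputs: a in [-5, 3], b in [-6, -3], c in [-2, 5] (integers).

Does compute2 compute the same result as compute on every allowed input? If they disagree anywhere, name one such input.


Take a=-5, b=-6, c=-2.
compute: tmp=11, then res=5, then ((a * b) <= (b - tmp)) is false, then c=5, then res=-1, then returns 9
compute2: tmp=1, then res=5, then ((a * b) <= (b - (tmp - 0))) is false, then c=5, then res=-1, then returns -1
9 != -1, so the rewrite changes behavior.
verdict: not equivalent; witness: a=-5, b=-6, c=-2


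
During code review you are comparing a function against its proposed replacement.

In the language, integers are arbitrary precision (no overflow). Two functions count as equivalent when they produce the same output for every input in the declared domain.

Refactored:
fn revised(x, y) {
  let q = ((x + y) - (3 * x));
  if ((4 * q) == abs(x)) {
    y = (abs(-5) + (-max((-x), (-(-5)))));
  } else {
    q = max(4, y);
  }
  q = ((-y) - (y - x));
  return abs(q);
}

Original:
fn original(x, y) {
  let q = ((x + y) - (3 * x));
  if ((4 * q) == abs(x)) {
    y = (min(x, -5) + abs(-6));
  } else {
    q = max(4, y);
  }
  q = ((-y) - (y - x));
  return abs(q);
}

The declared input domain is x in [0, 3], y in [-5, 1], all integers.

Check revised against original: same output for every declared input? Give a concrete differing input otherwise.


Not equivalent: x=0, y=0 separates them (2 vs 0).
original: q := 0 | ((4 * q) == abs(x)): true | y := 1 | q := -2 | result 2
revised: q := 0 | ((4 * q) == abs(x)): true | y := 0 | q := 0 | result 0
verdict: not equivalent; witness: x=0, y=0


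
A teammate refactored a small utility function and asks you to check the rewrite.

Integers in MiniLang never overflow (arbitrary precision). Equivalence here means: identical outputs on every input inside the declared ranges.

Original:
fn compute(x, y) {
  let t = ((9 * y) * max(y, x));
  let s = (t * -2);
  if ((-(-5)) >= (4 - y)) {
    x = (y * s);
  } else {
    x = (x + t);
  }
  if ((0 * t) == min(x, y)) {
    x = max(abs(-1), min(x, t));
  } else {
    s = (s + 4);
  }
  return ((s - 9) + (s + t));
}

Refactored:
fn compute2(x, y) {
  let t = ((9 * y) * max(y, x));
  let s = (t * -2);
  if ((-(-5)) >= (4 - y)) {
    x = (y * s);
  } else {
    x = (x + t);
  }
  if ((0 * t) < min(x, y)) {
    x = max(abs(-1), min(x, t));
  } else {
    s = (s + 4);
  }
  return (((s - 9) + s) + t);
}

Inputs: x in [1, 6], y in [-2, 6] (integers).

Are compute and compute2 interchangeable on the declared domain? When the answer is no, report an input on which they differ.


Run the pair on x=1, y=0.
compute: t = 0; s = 0; ((-(-5)) >= (4 - y)) -> true; x = 0; ((0 * t) == min(x, y)) -> true; x = 1; return -9
compute2: t = 0; s = 0; ((-(-5)) >= (4 - y)) -> true; x = 0; ((0 * t) < min(x, y)) -> false; s = 4; return -1
-9 and -1 differ, so these are not the same function on this domain.
verdict: not equivalent; witness: x=1, y=0


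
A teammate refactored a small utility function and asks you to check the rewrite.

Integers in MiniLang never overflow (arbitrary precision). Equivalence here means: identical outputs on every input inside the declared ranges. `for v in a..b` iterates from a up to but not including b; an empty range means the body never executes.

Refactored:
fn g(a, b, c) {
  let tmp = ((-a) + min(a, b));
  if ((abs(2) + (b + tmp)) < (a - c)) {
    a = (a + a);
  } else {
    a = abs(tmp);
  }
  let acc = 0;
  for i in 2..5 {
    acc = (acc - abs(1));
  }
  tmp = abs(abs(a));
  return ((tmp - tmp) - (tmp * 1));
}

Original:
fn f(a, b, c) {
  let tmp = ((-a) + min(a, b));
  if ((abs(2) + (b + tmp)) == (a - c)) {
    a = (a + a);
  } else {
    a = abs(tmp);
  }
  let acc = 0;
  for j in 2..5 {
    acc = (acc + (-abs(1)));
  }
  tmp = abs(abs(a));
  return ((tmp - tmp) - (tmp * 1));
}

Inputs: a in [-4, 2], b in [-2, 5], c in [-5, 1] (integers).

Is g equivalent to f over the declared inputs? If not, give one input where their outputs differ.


Not equivalent: a=-4, b=-2, c=-5 separates them (0 vs -8).
f: tmp := 0 | ((abs(2) + (b + tmp)) == (a - c)): false | a := 0 | acc := 0 | iter j=2: | acc := -1 | iter j=3: | acc := -2 | iter j=4: | acc := -3 | tmp := 0 | result 0
g: tmp := 0 | ((abs(2) + (b + tmp)) < (a - c)): true | a := -8 | acc := 0 | iter i=2: | acc := -1 | iter i=3: | acc := -2 | iter i=4: | acc := -3 | tmp := 8 | result -8
verdict: not equivalent; witness: a=-4, b=-2, c=-5


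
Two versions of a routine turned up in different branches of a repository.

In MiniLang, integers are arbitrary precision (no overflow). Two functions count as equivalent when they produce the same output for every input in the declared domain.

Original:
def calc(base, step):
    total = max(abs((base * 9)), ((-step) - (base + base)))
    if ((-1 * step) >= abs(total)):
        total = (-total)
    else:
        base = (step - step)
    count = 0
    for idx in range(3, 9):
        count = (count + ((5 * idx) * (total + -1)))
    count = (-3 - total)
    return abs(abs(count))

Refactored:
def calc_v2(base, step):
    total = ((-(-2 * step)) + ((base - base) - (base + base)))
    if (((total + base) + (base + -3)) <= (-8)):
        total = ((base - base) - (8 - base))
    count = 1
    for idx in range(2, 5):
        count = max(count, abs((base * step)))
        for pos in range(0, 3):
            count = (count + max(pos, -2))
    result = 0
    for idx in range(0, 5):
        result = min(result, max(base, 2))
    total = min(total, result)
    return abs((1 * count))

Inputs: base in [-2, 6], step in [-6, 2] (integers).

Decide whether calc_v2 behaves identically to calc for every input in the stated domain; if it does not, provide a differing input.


The rewrite breaks on base=-2, step=-5, where the results are 21 and 19.
calc: total becomes 18; next ((-1 * step) >= abs(total)) evaluates to false; next base becomes 0; next count becomes 0; next at idx=3:; next count becomes 255; next at idx=4:; next count becomes 595; next at idx=5:; next count becomes 1020; next at idx=6:; next count becomes 1530; next at idx=7:; next count becomes 2125; next at idx=8:; next count becomes 2805; next count becomes -21; next final value 21
calc_v2: total becomes -6; next (((total + base) + (base + -3)) <= (-8)) evaluates to true; next total becomes -10; next count becomes 1; next at idx=2:; next count becomes 10; next at pos=0:; next count becomes 10; next at pos=1:; next count becomes 11; next at pos=2:; next count becomes 13; next at idx=3:; next count becomes 13; next at pos=0:; next count becomes 13; next at pos=1:; next count becomes 14; next at pos=2:; next count becomes 16; next at idx=4:; next count becomes 16; next at pos=0:; next count becomes 16; next at pos=1:; next count becomes 17; next at pos=2:; next count becomes 19; next result becomes 0; next at idx=0:; next result becomes 0; next at idx=1:; next result becomes 0; next at idx=2:; next result becomes 0; next at idx=3:; next result becomes 0; next at idx=4:; next result becomes 0; next total becomes -10; next final value 19
verdict: not equivalent; witness: base=-2, step=-5


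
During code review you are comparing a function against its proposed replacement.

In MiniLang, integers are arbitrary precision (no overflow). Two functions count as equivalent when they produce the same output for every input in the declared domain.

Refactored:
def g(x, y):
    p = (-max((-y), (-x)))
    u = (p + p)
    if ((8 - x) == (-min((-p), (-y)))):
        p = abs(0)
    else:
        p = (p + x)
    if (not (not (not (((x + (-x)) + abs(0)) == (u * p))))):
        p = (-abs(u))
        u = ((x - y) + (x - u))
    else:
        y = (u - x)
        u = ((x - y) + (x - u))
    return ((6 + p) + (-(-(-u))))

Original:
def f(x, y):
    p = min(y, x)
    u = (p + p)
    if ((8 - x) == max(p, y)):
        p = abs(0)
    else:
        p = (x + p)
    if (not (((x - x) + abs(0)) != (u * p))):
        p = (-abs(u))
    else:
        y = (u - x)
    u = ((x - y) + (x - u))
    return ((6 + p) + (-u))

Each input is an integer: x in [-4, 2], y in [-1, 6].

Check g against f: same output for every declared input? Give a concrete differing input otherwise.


Take x=-4, y=-1.
f: p := -4 | u := -8 | ((8 - x) == max(p, y)): false | p := -8 | (not (((x - x) + abs(0)) != (u * p))): false | y := -4 | u := 4 | result -6
g: p := -4 | u := -8 | ((8 - x) == (-min((-p), (-y)))): false | p := -8 | (not (not (not (((x + (-x)) + abs(0)) == (u * p))))): true | p := -8 | u := 1 | result -3
-6 vs -3 — the two versions disagree here.
verdict: not equivalent; witness: x=-4, y=-1


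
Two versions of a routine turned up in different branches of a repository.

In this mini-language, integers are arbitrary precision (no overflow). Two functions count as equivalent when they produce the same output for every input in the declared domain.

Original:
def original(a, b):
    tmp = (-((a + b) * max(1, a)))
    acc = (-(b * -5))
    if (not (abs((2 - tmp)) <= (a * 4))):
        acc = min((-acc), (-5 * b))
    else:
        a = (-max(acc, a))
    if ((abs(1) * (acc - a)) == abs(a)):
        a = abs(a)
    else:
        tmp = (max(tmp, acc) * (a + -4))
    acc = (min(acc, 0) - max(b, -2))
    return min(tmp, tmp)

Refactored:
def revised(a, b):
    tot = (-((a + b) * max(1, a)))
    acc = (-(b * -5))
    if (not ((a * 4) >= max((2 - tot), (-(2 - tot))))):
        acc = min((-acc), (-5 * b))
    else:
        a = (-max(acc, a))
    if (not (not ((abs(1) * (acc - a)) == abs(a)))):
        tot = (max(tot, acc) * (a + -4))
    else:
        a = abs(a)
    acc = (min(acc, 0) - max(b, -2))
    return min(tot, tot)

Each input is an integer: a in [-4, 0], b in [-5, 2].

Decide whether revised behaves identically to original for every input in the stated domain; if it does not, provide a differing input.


Take a=-4, b=-5.
original: tmp := 9 | acc := -25 | (not (abs((2 - tmp)) <= (a * 4))): true | acc := 25 | ((abs(1) * (acc - a)) == abs(a)): false | tmp := -200 | acc := 2 | result -200
revised: tot := 9 | acc := -25 | (not ((a * 4) >= max((2 - tot), (-(2 - tot))))): true | acc := 25 | (not (not ((abs(1) * (acc - a)) == abs(a)))): false | a := 4 | acc := 2 | result 9
-200 and 9 differ, so these are not the same function on this domain.
verdict: not equivalent; witness: a=-4, b=-5


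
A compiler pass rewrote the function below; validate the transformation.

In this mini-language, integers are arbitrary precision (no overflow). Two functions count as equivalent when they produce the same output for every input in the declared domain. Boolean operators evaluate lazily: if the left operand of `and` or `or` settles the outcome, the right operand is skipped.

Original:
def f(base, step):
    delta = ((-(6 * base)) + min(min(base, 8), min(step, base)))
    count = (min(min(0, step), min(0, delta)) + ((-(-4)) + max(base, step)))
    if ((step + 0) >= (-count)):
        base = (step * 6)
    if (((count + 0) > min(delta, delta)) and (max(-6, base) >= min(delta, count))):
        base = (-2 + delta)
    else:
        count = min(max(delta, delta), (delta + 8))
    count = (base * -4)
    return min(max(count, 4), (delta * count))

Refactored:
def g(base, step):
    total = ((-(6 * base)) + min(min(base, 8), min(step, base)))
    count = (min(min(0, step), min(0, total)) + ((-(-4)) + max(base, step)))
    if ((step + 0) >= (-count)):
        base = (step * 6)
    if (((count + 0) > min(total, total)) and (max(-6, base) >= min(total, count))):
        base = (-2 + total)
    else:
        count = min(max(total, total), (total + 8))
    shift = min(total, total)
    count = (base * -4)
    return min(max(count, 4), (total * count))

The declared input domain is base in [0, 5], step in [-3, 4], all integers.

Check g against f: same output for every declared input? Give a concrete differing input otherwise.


This is a faithful refactor — local variable names differ, plus statement counts differ, plus min/max/abs usage differs, but the computed results match everywhere.
Tracing base=1, step=-2: f: delta = -8; count = -3; ((step + 0) >= (-count)) -> false; (((count + 0) > min(delta, delta)) and (max(-6, base) >= min(delta, count))) -> true; base = -10; count = 40; return -320 | g: total = -8; count = -3; ((step + 0) >= (-count)) -> false; (((count + 0) > min(total, total)) and (max(-6, base) >= min(total, count))) -> true; base = -10; shift = -8; count = 40; return -320 — matching result -320.
Every one of the 48 inputs gives matching results.
verdict: equivalent


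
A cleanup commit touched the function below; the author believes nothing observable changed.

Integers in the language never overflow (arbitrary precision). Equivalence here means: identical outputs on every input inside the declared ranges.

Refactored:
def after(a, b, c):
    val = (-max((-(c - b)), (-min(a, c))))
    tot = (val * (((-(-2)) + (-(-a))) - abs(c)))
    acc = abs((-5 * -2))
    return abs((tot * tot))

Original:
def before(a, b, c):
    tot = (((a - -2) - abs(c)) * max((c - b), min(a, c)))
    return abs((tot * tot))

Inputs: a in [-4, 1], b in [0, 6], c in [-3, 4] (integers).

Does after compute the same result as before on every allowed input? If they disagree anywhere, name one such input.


There is a counterexample at a=-4, b=0, c=-3: 225 on one side, 400 on the other.
before: tot=15, then returns 225
after: val=-4, then tot=20, then acc=10, then returns 400
verdict: not equivalent; witness: a=-4, b=0, c=-3


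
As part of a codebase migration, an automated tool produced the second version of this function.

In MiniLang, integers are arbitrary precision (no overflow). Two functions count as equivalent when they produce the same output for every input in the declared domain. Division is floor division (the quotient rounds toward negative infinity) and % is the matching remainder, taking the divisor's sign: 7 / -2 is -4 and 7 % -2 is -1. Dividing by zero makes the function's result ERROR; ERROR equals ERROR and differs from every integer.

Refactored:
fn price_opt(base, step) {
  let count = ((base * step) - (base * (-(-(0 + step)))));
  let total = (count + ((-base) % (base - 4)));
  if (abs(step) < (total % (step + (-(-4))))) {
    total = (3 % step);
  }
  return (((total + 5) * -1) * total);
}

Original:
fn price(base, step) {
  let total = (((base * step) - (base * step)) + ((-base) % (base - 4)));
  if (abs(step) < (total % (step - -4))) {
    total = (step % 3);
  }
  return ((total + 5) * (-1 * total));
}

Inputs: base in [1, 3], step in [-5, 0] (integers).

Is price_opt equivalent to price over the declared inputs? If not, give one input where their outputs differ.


These are not equivalent — on base=1, step=-1 the outputs split (-14 vs 0).
price: total = -1; (abs(step) < (total % (step - -4))) -> true; total = 2; return -14
price_opt: count = 0; total = -1; (abs(step) < (total % (step + (-(-4))))) -> true; total = 0; return 0
verdict: not equivalent; witness: base=1, step=-1


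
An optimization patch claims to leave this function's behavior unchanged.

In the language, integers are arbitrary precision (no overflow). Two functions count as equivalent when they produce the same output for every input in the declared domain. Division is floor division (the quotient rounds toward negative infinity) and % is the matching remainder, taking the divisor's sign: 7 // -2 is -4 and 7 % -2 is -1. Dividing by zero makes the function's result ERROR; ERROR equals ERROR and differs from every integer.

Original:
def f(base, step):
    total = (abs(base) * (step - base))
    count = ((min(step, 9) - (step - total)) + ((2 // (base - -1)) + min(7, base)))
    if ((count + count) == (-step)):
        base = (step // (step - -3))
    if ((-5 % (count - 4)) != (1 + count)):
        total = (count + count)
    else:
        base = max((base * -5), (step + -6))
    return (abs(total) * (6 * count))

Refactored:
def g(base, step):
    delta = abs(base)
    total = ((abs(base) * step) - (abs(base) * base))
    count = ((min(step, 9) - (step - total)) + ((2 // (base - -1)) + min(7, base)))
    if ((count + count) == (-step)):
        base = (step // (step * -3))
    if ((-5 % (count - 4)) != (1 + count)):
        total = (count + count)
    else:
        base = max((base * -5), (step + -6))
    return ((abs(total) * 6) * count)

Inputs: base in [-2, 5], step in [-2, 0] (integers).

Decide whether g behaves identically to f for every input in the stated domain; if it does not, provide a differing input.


Consider the input base=-2, step=0.
f: total becomes 4; next count becomes 0; next ((count + count) == (-step)) evaluates to true; next base becomes 0; next ((-5 % (count - 4)) != (1 + count)) evaluates to true; next total becomes 0; next final value 0
g: delta becomes 2; next total becomes 4; next count becomes 0; next ((count + count) == (-step)) evaluates to true; next hits division by zero so the output is ERROR
0 vs ERROR — the two versions disagree here.
verdict: not equivalent; witness: base=-2, step=0
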